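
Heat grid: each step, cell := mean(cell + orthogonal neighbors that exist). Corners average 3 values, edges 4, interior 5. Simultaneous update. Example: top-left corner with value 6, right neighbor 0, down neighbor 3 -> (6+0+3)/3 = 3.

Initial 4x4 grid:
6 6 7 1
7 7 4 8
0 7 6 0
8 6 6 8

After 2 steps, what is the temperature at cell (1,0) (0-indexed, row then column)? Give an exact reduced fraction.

Answer: 691/120

Derivation:
Step 1: cell (1,0) = 5
Step 2: cell (1,0) = 691/120
Full grid after step 2:
  107/18 353/60 341/60 157/36
  691/120 293/50 499/100 1229/240
  611/120 113/20 141/25 1081/240
  203/36 1387/240 1351/240 50/9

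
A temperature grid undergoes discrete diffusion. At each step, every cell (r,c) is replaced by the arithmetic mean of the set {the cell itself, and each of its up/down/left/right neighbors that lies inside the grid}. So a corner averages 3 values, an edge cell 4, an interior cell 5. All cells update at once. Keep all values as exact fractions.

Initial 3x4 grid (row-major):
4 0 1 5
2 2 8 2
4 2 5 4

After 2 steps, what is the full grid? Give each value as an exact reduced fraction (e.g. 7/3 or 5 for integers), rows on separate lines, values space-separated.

Answer: 9/4 201/80 691/240 131/36
157/60 72/25 97/25 881/240
107/36 101/30 229/60 79/18

Derivation:
After step 1:
  2 7/4 7/2 8/3
  3 14/5 18/5 19/4
  8/3 13/4 19/4 11/3
After step 2:
  9/4 201/80 691/240 131/36
  157/60 72/25 97/25 881/240
  107/36 101/30 229/60 79/18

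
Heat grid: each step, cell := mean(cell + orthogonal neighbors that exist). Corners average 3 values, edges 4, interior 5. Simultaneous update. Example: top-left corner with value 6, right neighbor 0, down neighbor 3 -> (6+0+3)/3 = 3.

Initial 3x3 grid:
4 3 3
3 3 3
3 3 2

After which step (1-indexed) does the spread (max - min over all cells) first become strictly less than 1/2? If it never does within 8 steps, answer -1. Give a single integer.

Step 1: max=10/3, min=8/3, spread=2/3
Step 2: max=59/18, min=49/18, spread=5/9
Step 3: max=689/216, min=607/216, spread=41/108
  -> spread < 1/2 first at step 3
Step 4: max=8123/2592, min=7429/2592, spread=347/1296
Step 5: max=96233/31104, min=90391/31104, spread=2921/15552
Step 6: max=1144355/373248, min=1095133/373248, spread=24611/186624
Step 7: max=13644257/4478976, min=13229599/4478976, spread=207329/2239488
Step 8: max=162989771/53747712, min=159496501/53747712, spread=1746635/26873856

Answer: 3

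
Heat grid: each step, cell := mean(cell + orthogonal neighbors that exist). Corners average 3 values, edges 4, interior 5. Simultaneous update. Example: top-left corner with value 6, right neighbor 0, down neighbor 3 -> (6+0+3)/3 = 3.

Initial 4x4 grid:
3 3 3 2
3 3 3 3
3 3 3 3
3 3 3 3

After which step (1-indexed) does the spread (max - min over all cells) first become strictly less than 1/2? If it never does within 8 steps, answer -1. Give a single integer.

Answer: 1

Derivation:
Step 1: max=3, min=8/3, spread=1/3
  -> spread < 1/2 first at step 1
Step 2: max=3, min=49/18, spread=5/18
Step 3: max=3, min=607/216, spread=41/216
Step 4: max=3, min=18397/6480, spread=1043/6480
Step 5: max=3, min=557647/194400, spread=25553/194400
Step 6: max=53921/18000, min=16824541/5832000, spread=645863/5832000
Step 7: max=359029/120000, min=507238309/174960000, spread=16225973/174960000
Step 8: max=161299/54000, min=15268922017/5248800000, spread=409340783/5248800000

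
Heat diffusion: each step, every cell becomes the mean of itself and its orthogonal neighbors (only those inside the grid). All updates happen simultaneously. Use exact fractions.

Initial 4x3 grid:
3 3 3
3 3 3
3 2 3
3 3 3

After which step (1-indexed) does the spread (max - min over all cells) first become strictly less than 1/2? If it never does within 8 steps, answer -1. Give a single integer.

Step 1: max=3, min=11/4, spread=1/4
  -> spread < 1/2 first at step 1
Step 2: max=3, min=277/100, spread=23/100
Step 3: max=1187/400, min=13589/4800, spread=131/960
Step 4: max=21209/7200, min=123049/43200, spread=841/8640
Step 5: max=4226627/1440000, min=49297949/17280000, spread=56863/691200
Step 6: max=37890457/12960000, min=445025659/155520000, spread=386393/6220800
Step 7: max=15131641187/5184000000, min=178230276869/62208000000, spread=26795339/497664000
Step 8: max=906033850333/311040000000, min=10713624285871/3732480000000, spread=254051069/5971968000

Answer: 1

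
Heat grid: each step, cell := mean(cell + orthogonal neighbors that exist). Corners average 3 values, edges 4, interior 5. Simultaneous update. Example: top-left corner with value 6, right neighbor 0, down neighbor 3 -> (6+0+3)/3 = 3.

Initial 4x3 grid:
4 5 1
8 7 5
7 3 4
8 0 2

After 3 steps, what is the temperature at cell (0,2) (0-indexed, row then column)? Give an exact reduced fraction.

Answer: 2359/540

Derivation:
Step 1: cell (0,2) = 11/3
Step 2: cell (0,2) = 73/18
Step 3: cell (0,2) = 2359/540
Full grid after step 3:
  11761/2160 69421/14400 2359/540
  4961/900 3703/750 30163/7200
  6343/1200 1111/250 9161/2400
  3379/720 19267/4800 601/180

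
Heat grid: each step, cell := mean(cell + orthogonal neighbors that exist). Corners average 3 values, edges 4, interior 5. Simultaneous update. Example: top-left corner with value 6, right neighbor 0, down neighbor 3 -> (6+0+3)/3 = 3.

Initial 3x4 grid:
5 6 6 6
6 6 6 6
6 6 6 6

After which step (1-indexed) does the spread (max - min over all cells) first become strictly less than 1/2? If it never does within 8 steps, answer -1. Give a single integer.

Step 1: max=6, min=17/3, spread=1/3
  -> spread < 1/2 first at step 1
Step 2: max=6, min=103/18, spread=5/18
Step 3: max=6, min=1255/216, spread=41/216
Step 4: max=6, min=151303/25920, spread=4217/25920
Step 5: max=43121/7200, min=9122051/1555200, spread=38417/311040
Step 6: max=861403/144000, min=548671789/93312000, spread=1903471/18662400
Step 7: max=25804241/4320000, min=32991330911/5598720000, spread=18038617/223948800
Step 8: max=2319873241/388800000, min=1982271017149/335923200000, spread=883978523/13436928000

Answer: 1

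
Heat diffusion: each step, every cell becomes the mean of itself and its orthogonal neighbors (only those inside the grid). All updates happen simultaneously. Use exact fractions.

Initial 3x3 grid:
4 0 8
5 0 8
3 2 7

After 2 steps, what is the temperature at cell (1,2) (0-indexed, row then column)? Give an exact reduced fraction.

Step 1: cell (1,2) = 23/4
Step 2: cell (1,2) = 79/16
Full grid after step 2:
  3 43/12 169/36
  37/12 71/20 79/16
  28/9 15/4 173/36

Answer: 79/16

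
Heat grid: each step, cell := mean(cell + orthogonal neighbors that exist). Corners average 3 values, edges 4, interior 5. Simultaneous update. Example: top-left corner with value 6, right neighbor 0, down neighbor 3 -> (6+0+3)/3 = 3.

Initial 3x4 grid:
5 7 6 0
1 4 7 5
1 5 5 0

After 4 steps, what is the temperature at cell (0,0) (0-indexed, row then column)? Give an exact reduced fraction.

Step 1: cell (0,0) = 13/3
Step 2: cell (0,0) = 151/36
Step 3: cell (0,0) = 9113/2160
Step 4: cell (0,0) = 544789/129600
Full grid after step 4:
  544789/129600 237701/54000 29927/6750 17137/4050
  3383581/864000 1500179/360000 126517/30000 294733/72000
  477289/129600 209201/54000 216791/54000 127321/32400

Answer: 544789/129600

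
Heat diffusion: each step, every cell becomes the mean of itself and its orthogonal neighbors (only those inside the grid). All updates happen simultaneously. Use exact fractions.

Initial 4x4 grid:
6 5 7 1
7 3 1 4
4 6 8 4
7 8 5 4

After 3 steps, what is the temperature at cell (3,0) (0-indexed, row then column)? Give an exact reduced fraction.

Answer: 13163/2160

Derivation:
Step 1: cell (3,0) = 19/3
Step 2: cell (3,0) = 113/18
Step 3: cell (3,0) = 13163/2160
Full grid after step 3:
  3733/720 11731/2400 9851/2400 2807/720
  539/100 9843/2000 9049/2000 4643/1200
  1031/180 6673/1200 5851/1200 16801/3600
  13163/2160 8449/1440 39917/7200 10673/2160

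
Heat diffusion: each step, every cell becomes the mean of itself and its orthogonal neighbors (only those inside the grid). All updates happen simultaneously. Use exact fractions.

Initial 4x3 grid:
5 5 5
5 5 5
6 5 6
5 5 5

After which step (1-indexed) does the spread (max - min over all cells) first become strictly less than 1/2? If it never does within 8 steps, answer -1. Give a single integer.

Step 1: max=27/5, min=5, spread=2/5
  -> spread < 1/2 first at step 1
Step 2: max=637/120, min=5, spread=37/120
Step 3: max=5677/1080, min=365/72, spread=101/540
Step 4: max=141551/27000, min=22891/4500, spread=841/5400
Step 5: max=317629/60750, min=828299/162000, spread=11227/97200
Step 6: max=507534341/97200000, min=41489543/8100000, spread=386393/3888000
Step 7: max=4558899481/874800000, min=2495441437/486000000, spread=41940559/546750000
Step 8: max=1821976076621/349920000000, min=149884281083/29160000000, spread=186917629/2799360000

Answer: 1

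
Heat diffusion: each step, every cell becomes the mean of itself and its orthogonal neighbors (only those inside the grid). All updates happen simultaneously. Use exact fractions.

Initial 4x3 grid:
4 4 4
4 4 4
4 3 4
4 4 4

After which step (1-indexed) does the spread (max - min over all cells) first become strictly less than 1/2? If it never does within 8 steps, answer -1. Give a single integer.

Step 1: max=4, min=15/4, spread=1/4
  -> spread < 1/2 first at step 1
Step 2: max=4, min=377/100, spread=23/100
Step 3: max=1587/400, min=18389/4800, spread=131/960
Step 4: max=28409/7200, min=166249/43200, spread=841/8640
Step 5: max=5666627/1440000, min=66577949/17280000, spread=56863/691200
Step 6: max=50850457/12960000, min=600545659/155520000, spread=386393/6220800
Step 7: max=20315641187/5184000000, min=240438276869/62208000000, spread=26795339/497664000
Step 8: max=1217073850333/311040000000, min=14446104285871/3732480000000, spread=254051069/5971968000

Answer: 1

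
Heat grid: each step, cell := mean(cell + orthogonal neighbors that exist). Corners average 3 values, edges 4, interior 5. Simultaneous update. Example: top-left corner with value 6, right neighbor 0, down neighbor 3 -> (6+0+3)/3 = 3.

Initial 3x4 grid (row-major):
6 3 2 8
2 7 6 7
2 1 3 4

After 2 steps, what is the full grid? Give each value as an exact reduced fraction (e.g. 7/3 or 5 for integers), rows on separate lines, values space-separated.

After step 1:
  11/3 9/2 19/4 17/3
  17/4 19/5 5 25/4
  5/3 13/4 7/2 14/3
After step 2:
  149/36 1003/240 239/48 50/9
  803/240 104/25 233/50 259/48
  55/18 733/240 197/48 173/36

Answer: 149/36 1003/240 239/48 50/9
803/240 104/25 233/50 259/48
55/18 733/240 197/48 173/36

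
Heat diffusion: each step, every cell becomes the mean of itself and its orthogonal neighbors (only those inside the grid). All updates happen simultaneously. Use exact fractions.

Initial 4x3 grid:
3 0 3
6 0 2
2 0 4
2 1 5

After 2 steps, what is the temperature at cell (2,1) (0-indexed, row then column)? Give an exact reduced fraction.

Answer: 41/20

Derivation:
Step 1: cell (2,1) = 7/5
Step 2: cell (2,1) = 41/20
Full grid after step 2:
  29/12 233/120 65/36
  197/80 19/10 31/15
  499/240 41/20 73/30
  37/18 21/10 97/36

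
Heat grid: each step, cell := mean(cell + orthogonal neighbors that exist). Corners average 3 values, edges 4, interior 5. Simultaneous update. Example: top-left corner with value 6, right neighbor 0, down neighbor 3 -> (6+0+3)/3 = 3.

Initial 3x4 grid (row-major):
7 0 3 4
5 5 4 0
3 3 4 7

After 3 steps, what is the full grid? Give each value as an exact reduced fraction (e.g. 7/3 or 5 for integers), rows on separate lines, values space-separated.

Answer: 1409/360 2183/600 11653/3600 6617/2160
14603/3600 22393/6000 3473/1000 16409/4800
8629/2160 28021/7200 27181/7200 989/270

Derivation:
After step 1:
  4 15/4 11/4 7/3
  5 17/5 16/5 15/4
  11/3 15/4 9/2 11/3
After step 2:
  17/4 139/40 361/120 53/18
  241/60 191/50 88/25 259/80
  149/36 919/240 907/240 143/36
After step 3:
  1409/360 2183/600 11653/3600 6617/2160
  14603/3600 22393/6000 3473/1000 16409/4800
  8629/2160 28021/7200 27181/7200 989/270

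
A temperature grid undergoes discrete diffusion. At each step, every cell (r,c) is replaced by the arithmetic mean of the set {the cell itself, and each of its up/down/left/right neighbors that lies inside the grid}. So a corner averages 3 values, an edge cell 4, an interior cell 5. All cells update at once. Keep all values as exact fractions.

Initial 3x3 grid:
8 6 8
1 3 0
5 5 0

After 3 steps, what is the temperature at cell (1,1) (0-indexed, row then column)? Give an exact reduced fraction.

Answer: 741/200

Derivation:
Step 1: cell (1,1) = 3
Step 2: cell (1,1) = 39/10
Step 3: cell (1,1) = 741/200
Full grid after step 3:
  37/8 13213/2880 443/108
  12073/2880 741/200 10103/2880
  763/216 9413/2880 305/108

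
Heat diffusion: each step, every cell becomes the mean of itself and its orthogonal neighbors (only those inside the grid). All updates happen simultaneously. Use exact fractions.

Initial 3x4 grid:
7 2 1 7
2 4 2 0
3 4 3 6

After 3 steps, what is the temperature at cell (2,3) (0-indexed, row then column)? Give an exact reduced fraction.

Step 1: cell (2,3) = 3
Step 2: cell (2,3) = 7/2
Step 3: cell (2,3) = 113/36
Full grid after step 3:
  3719/1080 1453/450 11009/3600 1265/432
  6187/1800 19309/6000 8957/3000 45191/14400
  2431/720 2597/800 2577/800 113/36

Answer: 113/36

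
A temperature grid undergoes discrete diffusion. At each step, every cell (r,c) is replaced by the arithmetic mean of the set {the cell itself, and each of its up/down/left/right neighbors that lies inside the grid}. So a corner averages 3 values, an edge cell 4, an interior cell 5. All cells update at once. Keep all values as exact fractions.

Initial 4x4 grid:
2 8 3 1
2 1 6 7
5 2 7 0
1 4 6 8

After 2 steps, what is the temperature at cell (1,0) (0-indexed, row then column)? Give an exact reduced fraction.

Step 1: cell (1,0) = 5/2
Step 2: cell (1,0) = 16/5
Full grid after step 2:
  10/3 79/20 247/60 35/9
  16/5 92/25 104/25 131/30
  91/30 351/100 491/100 67/15
  109/36 499/120 551/120 197/36

Answer: 16/5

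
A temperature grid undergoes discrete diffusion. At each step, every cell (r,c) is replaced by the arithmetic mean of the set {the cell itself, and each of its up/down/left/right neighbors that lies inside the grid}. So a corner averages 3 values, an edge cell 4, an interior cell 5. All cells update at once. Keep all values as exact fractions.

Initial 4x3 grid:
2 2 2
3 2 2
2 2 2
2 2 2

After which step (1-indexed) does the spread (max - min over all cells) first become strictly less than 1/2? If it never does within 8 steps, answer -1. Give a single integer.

Answer: 1

Derivation:
Step 1: max=7/3, min=2, spread=1/3
  -> spread < 1/2 first at step 1
Step 2: max=271/120, min=2, spread=31/120
Step 3: max=2371/1080, min=2, spread=211/1080
Step 4: max=232897/108000, min=3647/1800, spread=14077/108000
Step 5: max=2084407/972000, min=219683/108000, spread=5363/48600
Step 6: max=62060809/29160000, min=122869/60000, spread=93859/1166400
Step 7: max=3709474481/1749600000, min=199736467/97200000, spread=4568723/69984000
Step 8: max=221732435629/104976000000, min=6013618889/2916000000, spread=8387449/167961600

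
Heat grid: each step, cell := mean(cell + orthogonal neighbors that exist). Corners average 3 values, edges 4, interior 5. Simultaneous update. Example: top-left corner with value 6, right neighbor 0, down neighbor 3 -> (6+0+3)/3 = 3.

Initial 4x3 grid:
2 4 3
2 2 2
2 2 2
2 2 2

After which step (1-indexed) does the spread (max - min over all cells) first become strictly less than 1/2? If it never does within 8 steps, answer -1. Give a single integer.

Step 1: max=3, min=2, spread=1
Step 2: max=649/240, min=2, spread=169/240
Step 3: max=467/180, min=2, spread=107/180
Step 4: max=11969/4800, min=3047/1500, spread=11093/24000
  -> spread < 1/2 first at step 4
Step 5: max=6343129/2592000, min=222241/108000, spread=201869/518400
Step 6: max=373579471/155520000, min=45097573/21600000, spread=244384727/777600000
Step 7: max=7380995863/3110400000, min=410479243/194400000, spread=3614791/13824000
Step 8: max=1314389368751/559872000000, min=55283873921/25920000000, spread=601288460287/2799360000000

Answer: 4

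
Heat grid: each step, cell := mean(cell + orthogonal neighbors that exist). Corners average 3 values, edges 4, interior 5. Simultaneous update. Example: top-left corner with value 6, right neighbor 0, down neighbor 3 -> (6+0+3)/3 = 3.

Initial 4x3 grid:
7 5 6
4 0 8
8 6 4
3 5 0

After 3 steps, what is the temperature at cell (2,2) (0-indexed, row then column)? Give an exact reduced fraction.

Answer: 1729/400

Derivation:
Step 1: cell (2,2) = 9/2
Step 2: cell (2,2) = 83/20
Step 3: cell (2,2) = 1729/400
Full grid after step 3:
  5413/1080 35557/7200 5503/1080
  4369/900 14543/3000 16951/3600
  4309/900 13393/3000 1729/400
  4963/1080 30527/7200 159/40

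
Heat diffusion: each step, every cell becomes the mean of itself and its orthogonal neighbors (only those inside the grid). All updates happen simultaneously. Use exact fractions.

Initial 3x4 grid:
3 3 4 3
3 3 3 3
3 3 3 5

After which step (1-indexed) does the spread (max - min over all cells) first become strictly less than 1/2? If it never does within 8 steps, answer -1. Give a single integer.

Step 1: max=11/3, min=3, spread=2/3
Step 2: max=32/9, min=3, spread=5/9
Step 3: max=929/270, min=73/24, spread=431/1080
  -> spread < 1/2 first at step 3
Step 4: max=219817/64800, min=27631/9000, spread=104369/324000
Step 5: max=13036373/3888000, min=417641/135000, spread=5041561/19440000
Step 6: max=776057527/233280000, min=100895701/32400000, spread=248042399/1166400000
Step 7: max=46271541293/13996800000, min=3043204267/972000000, spread=12246999241/69984000000
Step 8: max=2762895899287/839808000000, min=366868679731/116640000000, spread=607207026119/4199040000000

Answer: 3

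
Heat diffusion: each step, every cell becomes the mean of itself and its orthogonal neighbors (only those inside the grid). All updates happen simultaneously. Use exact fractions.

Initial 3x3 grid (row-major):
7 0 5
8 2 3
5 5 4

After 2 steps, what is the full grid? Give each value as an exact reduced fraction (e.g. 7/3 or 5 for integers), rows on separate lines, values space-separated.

Answer: 14/3 443/120 29/9
201/40 201/50 413/120
31/6 22/5 23/6

Derivation:
After step 1:
  5 7/2 8/3
  11/2 18/5 7/2
  6 4 4
After step 2:
  14/3 443/120 29/9
  201/40 201/50 413/120
  31/6 22/5 23/6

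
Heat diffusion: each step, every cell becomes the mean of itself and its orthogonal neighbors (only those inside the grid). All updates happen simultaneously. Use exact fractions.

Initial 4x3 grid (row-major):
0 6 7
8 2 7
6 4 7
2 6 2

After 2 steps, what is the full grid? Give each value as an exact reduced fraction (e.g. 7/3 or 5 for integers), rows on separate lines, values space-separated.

After step 1:
  14/3 15/4 20/3
  4 27/5 23/4
  5 5 5
  14/3 7/2 5
After step 2:
  149/36 1229/240 97/18
  143/30 239/50 1369/240
  14/3 239/50 83/16
  79/18 109/24 9/2

Answer: 149/36 1229/240 97/18
143/30 239/50 1369/240
14/3 239/50 83/16
79/18 109/24 9/2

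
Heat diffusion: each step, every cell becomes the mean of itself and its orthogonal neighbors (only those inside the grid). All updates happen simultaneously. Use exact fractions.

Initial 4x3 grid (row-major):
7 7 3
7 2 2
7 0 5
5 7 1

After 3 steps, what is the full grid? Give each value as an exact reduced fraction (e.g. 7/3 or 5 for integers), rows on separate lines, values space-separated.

After step 1:
  7 19/4 4
  23/4 18/5 3
  19/4 21/5 2
  19/3 13/4 13/3
After step 2:
  35/6 387/80 47/12
  211/40 213/50 63/20
  631/120 89/25 203/60
  43/9 1087/240 115/36
After step 3:
  3827/720 7539/1600 2857/720
  1547/300 8433/2000 1471/400
  2123/450 25189/6000 11959/3600
  10487/2160 57821/14400 7997/2160

Answer: 3827/720 7539/1600 2857/720
1547/300 8433/2000 1471/400
2123/450 25189/6000 11959/3600
10487/2160 57821/14400 7997/2160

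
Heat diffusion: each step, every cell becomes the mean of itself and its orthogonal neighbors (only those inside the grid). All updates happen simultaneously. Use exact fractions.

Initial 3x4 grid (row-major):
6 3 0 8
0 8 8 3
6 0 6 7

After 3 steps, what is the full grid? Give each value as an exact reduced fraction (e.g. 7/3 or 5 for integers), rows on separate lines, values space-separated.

After step 1:
  3 17/4 19/4 11/3
  5 19/5 5 13/2
  2 5 21/4 16/3
After step 2:
  49/12 79/20 53/12 179/36
  69/20 461/100 253/50 41/8
  4 321/80 247/48 205/36
After step 3:
  689/180 853/200 16559/3600 1045/216
  4843/1200 8433/2000 9743/2000 12511/2400
  917/240 10661/2400 35843/7200 2299/432

Answer: 689/180 853/200 16559/3600 1045/216
4843/1200 8433/2000 9743/2000 12511/2400
917/240 10661/2400 35843/7200 2299/432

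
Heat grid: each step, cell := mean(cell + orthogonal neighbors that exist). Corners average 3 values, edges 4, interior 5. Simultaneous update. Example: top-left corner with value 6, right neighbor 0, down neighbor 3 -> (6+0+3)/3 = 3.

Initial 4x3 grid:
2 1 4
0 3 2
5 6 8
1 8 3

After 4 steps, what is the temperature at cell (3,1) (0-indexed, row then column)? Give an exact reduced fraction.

Step 1: cell (3,1) = 9/2
Step 2: cell (3,1) = 43/8
Step 3: cell (3,1) = 3751/800
Step 4: cell (3,1) = 227549/48000
Full grid after step 4:
  55423/21600 1151671/432000 201419/64800
  2933/1000 611699/180000 24079/6750
  104861/27000 244583/60000 244847/54000
  276319/64800 227549/48000 313469/64800

Answer: 227549/48000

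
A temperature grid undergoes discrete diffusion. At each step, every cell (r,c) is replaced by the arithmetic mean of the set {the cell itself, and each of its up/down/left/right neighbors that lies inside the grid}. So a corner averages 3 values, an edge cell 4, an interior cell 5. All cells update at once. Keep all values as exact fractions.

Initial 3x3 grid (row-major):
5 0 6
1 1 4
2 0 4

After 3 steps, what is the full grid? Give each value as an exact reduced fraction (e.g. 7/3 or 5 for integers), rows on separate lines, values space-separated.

After step 1:
  2 3 10/3
  9/4 6/5 15/4
  1 7/4 8/3
After step 2:
  29/12 143/60 121/36
  129/80 239/100 219/80
  5/3 397/240 49/18
After step 3:
  171/80 1187/450 6107/2160
  9703/4800 4311/2000 13453/4800
  74/45 30359/14400 2561/1080

Answer: 171/80 1187/450 6107/2160
9703/4800 4311/2000 13453/4800
74/45 30359/14400 2561/1080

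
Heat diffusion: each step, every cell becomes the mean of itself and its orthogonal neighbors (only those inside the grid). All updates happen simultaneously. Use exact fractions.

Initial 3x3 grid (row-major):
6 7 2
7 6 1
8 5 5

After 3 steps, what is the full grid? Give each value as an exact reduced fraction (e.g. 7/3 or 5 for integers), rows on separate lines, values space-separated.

Answer: 1589/270 8281/1600 9407/2160
87679/14400 15649/3000 10609/2400
13087/2160 9713/1800 4931/1080

Derivation:
After step 1:
  20/3 21/4 10/3
  27/4 26/5 7/2
  20/3 6 11/3
After step 2:
  56/9 409/80 145/36
  1517/240 267/50 157/40
  233/36 323/60 79/18
After step 3:
  1589/270 8281/1600 9407/2160
  87679/14400 15649/3000 10609/2400
  13087/2160 9713/1800 4931/1080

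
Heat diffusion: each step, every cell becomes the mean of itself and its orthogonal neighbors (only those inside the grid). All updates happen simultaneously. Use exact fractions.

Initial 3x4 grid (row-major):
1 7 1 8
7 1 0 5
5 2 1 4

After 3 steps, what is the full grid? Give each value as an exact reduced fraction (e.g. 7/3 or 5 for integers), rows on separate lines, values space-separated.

After step 1:
  5 5/2 4 14/3
  7/2 17/5 8/5 17/4
  14/3 9/4 7/4 10/3
After step 2:
  11/3 149/40 383/120 155/36
  497/120 53/20 3 277/80
  125/36 181/60 67/30 28/9
After step 3:
  173/45 397/120 32/9 7891/2160
  1003/288 248/75 1163/400 3331/960
  3827/1080 2047/720 409/144 6341/2160

Answer: 173/45 397/120 32/9 7891/2160
1003/288 248/75 1163/400 3331/960
3827/1080 2047/720 409/144 6341/2160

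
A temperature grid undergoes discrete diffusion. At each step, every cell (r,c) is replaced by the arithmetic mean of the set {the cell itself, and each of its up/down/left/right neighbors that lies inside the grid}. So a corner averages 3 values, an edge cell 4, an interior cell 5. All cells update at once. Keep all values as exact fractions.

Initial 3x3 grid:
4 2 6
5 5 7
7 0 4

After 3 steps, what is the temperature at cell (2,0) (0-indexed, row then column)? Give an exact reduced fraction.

Answer: 997/240

Derivation:
Step 1: cell (2,0) = 4
Step 2: cell (2,0) = 53/12
Step 3: cell (2,0) = 997/240
Full grid after step 3:
  4589/1080 64961/14400 1087/240
  63161/14400 6383/1500 33043/7200
  997/240 15509/3600 4589/1080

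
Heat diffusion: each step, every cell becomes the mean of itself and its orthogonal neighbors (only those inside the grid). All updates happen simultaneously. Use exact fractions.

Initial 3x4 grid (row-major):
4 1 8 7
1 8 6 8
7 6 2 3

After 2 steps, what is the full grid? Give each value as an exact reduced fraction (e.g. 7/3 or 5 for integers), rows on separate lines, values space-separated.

Answer: 49/12 343/80 1489/240 115/18
241/60 134/25 531/100 61/10
185/36 143/30 311/60 175/36

Derivation:
After step 1:
  2 21/4 11/2 23/3
  5 22/5 32/5 6
  14/3 23/4 17/4 13/3
After step 2:
  49/12 343/80 1489/240 115/18
  241/60 134/25 531/100 61/10
  185/36 143/30 311/60 175/36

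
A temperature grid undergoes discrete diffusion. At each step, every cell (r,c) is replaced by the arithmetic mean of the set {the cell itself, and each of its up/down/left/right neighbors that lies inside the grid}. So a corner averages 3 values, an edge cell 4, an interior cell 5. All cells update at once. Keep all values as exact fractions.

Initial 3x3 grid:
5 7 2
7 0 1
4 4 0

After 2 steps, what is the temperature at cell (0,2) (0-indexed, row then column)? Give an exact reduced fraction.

Step 1: cell (0,2) = 10/3
Step 2: cell (0,2) = 91/36
Full grid after step 2:
  83/18 509/120 91/36
  287/60 281/100 191/80
  11/3 187/60 53/36

Answer: 91/36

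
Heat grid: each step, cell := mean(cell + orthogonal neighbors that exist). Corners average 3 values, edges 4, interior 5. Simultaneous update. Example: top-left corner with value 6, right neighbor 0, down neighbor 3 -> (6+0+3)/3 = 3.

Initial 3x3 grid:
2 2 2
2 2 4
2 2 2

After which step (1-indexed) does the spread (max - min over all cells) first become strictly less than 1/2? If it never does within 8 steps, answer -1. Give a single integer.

Answer: 3

Derivation:
Step 1: max=8/3, min=2, spread=2/3
Step 2: max=307/120, min=2, spread=67/120
Step 3: max=2597/1080, min=207/100, spread=1807/5400
  -> spread < 1/2 first at step 3
Step 4: max=1021963/432000, min=5761/2700, spread=33401/144000
Step 5: max=9005933/3888000, min=583391/270000, spread=3025513/19440000
Step 6: max=3575326867/1555200000, min=31555949/14400000, spread=53531/497664
Step 7: max=212656925849/93312000000, min=8567116051/3888000000, spread=450953/5971968
Step 8: max=12706343560603/5598720000000, min=1034128610519/466560000000, spread=3799043/71663616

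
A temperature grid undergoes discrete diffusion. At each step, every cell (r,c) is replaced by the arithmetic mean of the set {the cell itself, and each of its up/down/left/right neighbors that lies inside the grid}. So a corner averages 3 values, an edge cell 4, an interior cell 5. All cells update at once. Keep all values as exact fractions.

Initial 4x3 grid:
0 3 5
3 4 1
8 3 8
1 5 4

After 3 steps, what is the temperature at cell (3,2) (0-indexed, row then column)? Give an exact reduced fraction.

Answer: 10111/2160

Derivation:
Step 1: cell (3,2) = 17/3
Step 2: cell (3,2) = 155/36
Step 3: cell (3,2) = 10111/2160
Full grid after step 3:
  1043/360 1957/600 391/120
  4309/1200 429/125 299/75
  13757/3600 26387/6000 1879/450
  9451/2160 60733/14400 10111/2160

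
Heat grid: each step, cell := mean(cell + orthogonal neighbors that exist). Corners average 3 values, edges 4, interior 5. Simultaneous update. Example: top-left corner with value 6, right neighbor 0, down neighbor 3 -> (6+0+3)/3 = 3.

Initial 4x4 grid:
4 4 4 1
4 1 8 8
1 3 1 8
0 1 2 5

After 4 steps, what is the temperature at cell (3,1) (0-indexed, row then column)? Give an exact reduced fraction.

Answer: 503773/216000

Derivation:
Step 1: cell (3,1) = 3/2
Step 2: cell (3,1) = 349/240
Step 3: cell (3,1) = 15823/7200
Step 4: cell (3,1) = 503773/216000
Full grid after step 4:
  5863/1800 8359/2250 113221/27000 304463/64800
  53497/18000 411/125 6013/1440 992573/216000
  121117/54000 20557/7200 36407/10000 319271/72000
  127363/64800 503773/216000 243271/72000 4793/1200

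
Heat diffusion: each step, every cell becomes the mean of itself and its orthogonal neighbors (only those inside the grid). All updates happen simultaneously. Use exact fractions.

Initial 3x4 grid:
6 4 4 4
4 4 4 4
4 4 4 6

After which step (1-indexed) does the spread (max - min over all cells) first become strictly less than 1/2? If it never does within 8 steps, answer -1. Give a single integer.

Answer: 2

Derivation:
Step 1: max=14/3, min=4, spread=2/3
Step 2: max=41/9, min=33/8, spread=31/72
  -> spread < 1/2 first at step 2
Step 3: max=473/108, min=151/36, spread=5/27
Step 4: max=56057/12960, min=3381/800, spread=803/8100
Step 5: max=3336613/777600, min=1100071/259200, spread=91/1944
Step 6: max=199507067/46656000, min=27555881/6480000, spread=5523619/233280000
Step 7: max=11948452753/2799360000, min=1323961417/311040000, spread=205/17496
Step 8: max=716283302627/167961600000, min=238433034209/55987200000, spread=4921/839808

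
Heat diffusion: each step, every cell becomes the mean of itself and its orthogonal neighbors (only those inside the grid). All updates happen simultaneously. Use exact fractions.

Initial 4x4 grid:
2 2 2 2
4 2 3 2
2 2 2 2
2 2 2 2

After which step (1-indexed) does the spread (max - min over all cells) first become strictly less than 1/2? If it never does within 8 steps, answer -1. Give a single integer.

Answer: 3

Derivation:
Step 1: max=8/3, min=2, spread=2/3
Step 2: max=77/30, min=2, spread=17/30
Step 3: max=5281/2160, min=813/400, spread=2227/5400
  -> spread < 1/2 first at step 3
Step 4: max=255833/108000, min=14791/7200, spread=2123/6750
Step 5: max=4578121/1944000, min=450853/216000, spread=130111/486000
Step 6: max=135317743/58320000, min=13588291/6480000, spread=3255781/14580000
Step 7: max=4031818681/1749600000, min=411375253/194400000, spread=82360351/437400000
Step 8: max=119943656623/52488000000, min=12405038371/5832000000, spread=2074577821/13122000000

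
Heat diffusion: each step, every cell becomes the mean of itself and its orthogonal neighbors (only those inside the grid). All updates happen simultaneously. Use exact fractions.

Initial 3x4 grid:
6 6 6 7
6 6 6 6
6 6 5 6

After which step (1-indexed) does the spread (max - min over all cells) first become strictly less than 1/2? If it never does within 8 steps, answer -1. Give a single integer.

Answer: 3

Derivation:
Step 1: max=19/3, min=17/3, spread=2/3
Step 2: max=113/18, min=689/120, spread=193/360
Step 3: max=6619/1080, min=7033/1200, spread=2893/10800
  -> spread < 1/2 first at step 3
Step 4: max=790021/129600, min=318259/54000, spread=130997/648000
Step 5: max=47048489/7776000, min=12782969/2160000, spread=5149003/38880000
Step 6: max=2814928111/466560000, min=115403539/19440000, spread=1809727/18662400
Step 7: max=168414153749/27993600000, min=11559765191/1944000000, spread=9767674993/139968000000
Step 8: max=10089774944191/1679616000000, min=104145647071/17496000000, spread=734342603/13436928000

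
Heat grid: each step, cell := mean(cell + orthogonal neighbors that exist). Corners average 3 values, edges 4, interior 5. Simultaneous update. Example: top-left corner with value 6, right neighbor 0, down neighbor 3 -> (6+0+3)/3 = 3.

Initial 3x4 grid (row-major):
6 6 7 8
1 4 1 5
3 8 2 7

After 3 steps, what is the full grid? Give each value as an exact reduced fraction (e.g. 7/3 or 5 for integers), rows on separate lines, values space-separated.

Answer: 1927/432 34403/7200 37333/7200 5879/1080
29993/7200 13147/3000 28439/6000 73141/14400
193/48 10001/2400 32233/7200 2557/540

Derivation:
After step 1:
  13/3 23/4 11/2 20/3
  7/2 4 19/5 21/4
  4 17/4 9/2 14/3
After step 2:
  163/36 235/48 1303/240 209/36
  95/24 213/50 461/100 1223/240
  47/12 67/16 1033/240 173/36
After step 3:
  1927/432 34403/7200 37333/7200 5879/1080
  29993/7200 13147/3000 28439/6000 73141/14400
  193/48 10001/2400 32233/7200 2557/540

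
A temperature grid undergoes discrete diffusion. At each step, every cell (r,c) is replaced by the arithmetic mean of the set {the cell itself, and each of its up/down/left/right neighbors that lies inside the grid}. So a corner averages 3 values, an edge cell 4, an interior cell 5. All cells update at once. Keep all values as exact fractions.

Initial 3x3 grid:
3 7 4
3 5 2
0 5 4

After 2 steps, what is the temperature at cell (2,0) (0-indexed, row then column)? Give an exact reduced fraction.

Answer: 107/36

Derivation:
Step 1: cell (2,0) = 8/3
Step 2: cell (2,0) = 107/36
Full grid after step 2:
  71/18 1069/240 77/18
  283/80 383/100 323/80
  107/36 427/120 131/36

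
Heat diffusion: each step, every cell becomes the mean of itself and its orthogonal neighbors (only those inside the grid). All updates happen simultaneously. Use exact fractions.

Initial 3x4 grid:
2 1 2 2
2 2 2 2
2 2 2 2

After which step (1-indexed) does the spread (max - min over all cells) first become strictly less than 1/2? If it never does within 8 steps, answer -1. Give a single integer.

Answer: 1

Derivation:
Step 1: max=2, min=5/3, spread=1/3
  -> spread < 1/2 first at step 1
Step 2: max=2, min=209/120, spread=31/120
Step 3: max=2, min=1949/1080, spread=211/1080
Step 4: max=3553/1800, min=199103/108000, spread=14077/108000
Step 5: max=212317/108000, min=1803593/972000, spread=5363/48600
Step 6: max=117131/60000, min=54579191/29160000, spread=93859/1166400
Step 7: max=189063533/97200000, min=3288925519/1749600000, spread=4568723/69984000
Step 8: max=5650381111/2916000000, min=198171564371/104976000000, spread=8387449/167961600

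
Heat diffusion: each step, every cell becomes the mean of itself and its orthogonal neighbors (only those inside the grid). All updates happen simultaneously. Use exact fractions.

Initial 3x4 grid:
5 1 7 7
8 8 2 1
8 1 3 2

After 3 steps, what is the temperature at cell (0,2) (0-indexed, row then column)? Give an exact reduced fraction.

Answer: 1679/400

Derivation:
Step 1: cell (0,2) = 17/4
Step 2: cell (0,2) = 187/40
Step 3: cell (0,2) = 1679/400
Full grid after step 3:
  2255/432 18071/3600 1679/400 1477/360
  80029/14400 27281/6000 4031/1000 4037/1200
  2237/432 16721/3600 1329/400 551/180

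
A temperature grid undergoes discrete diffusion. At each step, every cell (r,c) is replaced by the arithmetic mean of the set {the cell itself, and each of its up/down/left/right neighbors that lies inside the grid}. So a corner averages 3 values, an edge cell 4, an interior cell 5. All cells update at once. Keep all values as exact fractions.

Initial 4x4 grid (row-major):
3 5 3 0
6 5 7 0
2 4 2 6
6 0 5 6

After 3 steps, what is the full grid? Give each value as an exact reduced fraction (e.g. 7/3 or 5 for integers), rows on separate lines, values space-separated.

Answer: 9589/2160 28069/7200 8567/2400 1019/360
14567/3600 25567/6000 3467/1000 8327/2400
14339/3600 2173/600 24613/6000 26533/7200
3653/1080 6877/1800 6787/1800 9223/2160

Derivation:
After step 1:
  14/3 4 15/4 1
  4 27/5 17/5 13/4
  9/2 13/5 24/5 7/2
  8/3 15/4 13/4 17/3
After step 2:
  38/9 1069/240 243/80 8/3
  557/120 97/25 103/25 223/80
  413/120 421/100 351/100 1033/240
  131/36 46/15 131/30 149/36
After step 3:
  9589/2160 28069/7200 8567/2400 1019/360
  14567/3600 25567/6000 3467/1000 8327/2400
  14339/3600 2173/600 24613/6000 26533/7200
  3653/1080 6877/1800 6787/1800 9223/2160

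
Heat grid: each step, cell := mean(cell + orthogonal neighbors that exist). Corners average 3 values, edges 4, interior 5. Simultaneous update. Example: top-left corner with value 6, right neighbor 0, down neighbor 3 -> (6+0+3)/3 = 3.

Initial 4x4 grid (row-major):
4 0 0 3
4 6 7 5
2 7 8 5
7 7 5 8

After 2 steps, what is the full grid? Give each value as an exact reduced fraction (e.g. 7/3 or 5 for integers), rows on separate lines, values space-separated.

After step 1:
  8/3 5/2 5/2 8/3
  4 24/5 26/5 5
  5 6 32/5 13/2
  16/3 13/2 7 6
After step 2:
  55/18 187/60 193/60 61/18
  247/60 9/2 239/50 581/120
  61/12 287/50 311/50 239/40
  101/18 149/24 259/40 13/2

Answer: 55/18 187/60 193/60 61/18
247/60 9/2 239/50 581/120
61/12 287/50 311/50 239/40
101/18 149/24 259/40 13/2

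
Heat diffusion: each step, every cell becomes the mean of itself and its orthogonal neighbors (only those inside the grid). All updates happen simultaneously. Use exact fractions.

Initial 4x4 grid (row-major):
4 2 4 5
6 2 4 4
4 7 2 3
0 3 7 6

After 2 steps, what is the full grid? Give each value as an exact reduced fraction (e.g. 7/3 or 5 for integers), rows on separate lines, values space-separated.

After step 1:
  4 3 15/4 13/3
  4 21/5 16/5 4
  17/4 18/5 23/5 15/4
  7/3 17/4 9/2 16/3
After step 2:
  11/3 299/80 857/240 145/36
  329/80 18/5 79/20 917/240
  851/240 209/50 393/100 1061/240
  65/18 881/240 1121/240 163/36

Answer: 11/3 299/80 857/240 145/36
329/80 18/5 79/20 917/240
851/240 209/50 393/100 1061/240
65/18 881/240 1121/240 163/36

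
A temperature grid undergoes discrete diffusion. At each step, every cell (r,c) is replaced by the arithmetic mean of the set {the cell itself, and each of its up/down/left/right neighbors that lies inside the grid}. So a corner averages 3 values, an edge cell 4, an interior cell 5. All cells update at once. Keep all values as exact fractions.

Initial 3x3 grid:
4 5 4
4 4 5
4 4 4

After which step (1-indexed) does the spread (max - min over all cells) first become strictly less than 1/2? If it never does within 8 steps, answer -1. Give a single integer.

Step 1: max=14/3, min=4, spread=2/3
Step 2: max=353/80, min=4, spread=33/80
  -> spread < 1/2 first at step 2
Step 3: max=4757/1080, min=371/90, spread=61/216
Step 4: max=280639/64800, min=11161/2700, spread=511/2592
Step 5: max=16781933/3888000, min=150401/36000, spread=4309/31104
Step 6: max=1000503751/233280000, min=20371237/4860000, spread=36295/373248
Step 7: max=59872370597/13996800000, min=4909735831/1166400000, spread=305773/4478976
Step 8: max=3582546670159/839808000000, min=49198575497/11664000000, spread=2575951/53747712

Answer: 2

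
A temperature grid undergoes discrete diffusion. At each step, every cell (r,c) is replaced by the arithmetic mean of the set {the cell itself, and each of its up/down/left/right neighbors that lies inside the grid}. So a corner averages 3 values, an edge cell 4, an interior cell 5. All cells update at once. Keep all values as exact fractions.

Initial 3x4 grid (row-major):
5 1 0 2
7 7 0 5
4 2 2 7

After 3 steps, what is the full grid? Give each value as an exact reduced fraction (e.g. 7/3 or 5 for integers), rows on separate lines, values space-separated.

Answer: 8519/2160 6053/1800 4523/1800 2809/1080
62279/14400 20851/6000 1553/500 7079/2400
9089/2160 6953/1800 2999/900 941/270

Derivation:
After step 1:
  13/3 13/4 3/4 7/3
  23/4 17/5 14/5 7/2
  13/3 15/4 11/4 14/3
After step 2:
  40/9 44/15 137/60 79/36
  1069/240 379/100 66/25 133/40
  83/18 427/120 419/120 131/36
After step 3:
  8519/2160 6053/1800 4523/1800 2809/1080
  62279/14400 20851/6000 1553/500 7079/2400
  9089/2160 6953/1800 2999/900 941/270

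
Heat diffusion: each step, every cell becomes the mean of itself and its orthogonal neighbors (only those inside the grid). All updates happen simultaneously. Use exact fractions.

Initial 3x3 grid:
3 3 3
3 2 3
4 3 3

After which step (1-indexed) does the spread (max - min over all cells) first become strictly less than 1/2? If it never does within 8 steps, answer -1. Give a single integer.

Step 1: max=10/3, min=11/4, spread=7/12
Step 2: max=28/9, min=17/6, spread=5/18
  -> spread < 1/2 first at step 2
Step 3: max=413/135, min=1033/360, spread=41/216
Step 4: max=48707/16200, min=62051/21600, spread=347/2592
Step 5: max=363263/121500, min=3753097/1296000, spread=2921/31104
Step 6: max=173318213/58320000, min=225963659/77760000, spread=24611/373248
Step 7: max=5184280643/1749600000, min=13608780673/4665600000, spread=207329/4478976
Step 8: max=620508643367/209952000000, min=818247800531/279936000000, spread=1746635/53747712

Answer: 2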